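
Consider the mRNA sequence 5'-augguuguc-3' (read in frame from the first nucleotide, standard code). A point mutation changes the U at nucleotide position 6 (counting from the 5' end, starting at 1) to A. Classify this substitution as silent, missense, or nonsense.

silent

Position 6 falls in codon 2: GUU → Val.
After the substitution the codon is GUA → Val.
Both encode Val, so the change is synonymous.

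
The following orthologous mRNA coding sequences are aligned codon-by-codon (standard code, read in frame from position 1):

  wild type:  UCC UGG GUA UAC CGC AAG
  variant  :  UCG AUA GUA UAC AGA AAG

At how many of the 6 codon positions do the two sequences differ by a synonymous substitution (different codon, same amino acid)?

Codon 1: UCC Ser / UCG Ser — synonymous.
Codon 2: UGG Trp / AUA Ile — nonsynonymous.
Codon 3: GUA Val / GUA Val — identical.
Codon 4: UAC Tyr / UAC Tyr — identical.
Codon 5: CGC Arg / AGA Arg — synonymous.
Codon 6: AAG Lys / AAG Lys — identical.
Synonymous differences: 2.

2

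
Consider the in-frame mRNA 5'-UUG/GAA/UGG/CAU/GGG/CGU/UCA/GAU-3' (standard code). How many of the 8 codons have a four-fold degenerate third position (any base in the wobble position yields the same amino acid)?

Codon 1 UUG (Leu): third position 2-fold.
Codon 2 GAA (Glu): third position 2-fold.
Codon 3 UGG (Trp): third position 1-fold.
Codon 4 CAU (His): third position 2-fold.
Codon 5 GGG (Gly): third position 4-fold.
Codon 6 CGU (Arg): third position 4-fold.
Codon 7 UCA (Ser): third position 4-fold.
Codon 8 GAU (Asp): third position 2-fold.
Four-fold degenerate third positions: 3.

3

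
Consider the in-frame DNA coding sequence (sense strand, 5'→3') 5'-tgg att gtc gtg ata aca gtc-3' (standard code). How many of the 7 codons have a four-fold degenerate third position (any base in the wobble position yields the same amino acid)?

4

Codon 1 TGG (Trp): third position 1-fold.
Codon 2 ATT (Ile): third position 3-fold.
Codon 3 GTC (Val): third position 4-fold.
Codon 4 GTG (Val): third position 4-fold.
Codon 5 ATA (Ile): third position 3-fold.
Codon 6 ACA (Thr): third position 4-fold.
Codon 7 GTC (Val): third position 4-fold.
Four-fold degenerate third positions: 4.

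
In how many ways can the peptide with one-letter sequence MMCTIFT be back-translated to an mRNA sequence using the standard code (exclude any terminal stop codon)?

Met: 1 codon.
Met: 1 codon.
Cys: 2 codons.
Thr: 4 codons.
Ile: 3 codons.
Phe: 2 codons.
Thr: 4 codons.
1 × 1 × 2 × 4 × 3 × 2 × 4 = 192.

192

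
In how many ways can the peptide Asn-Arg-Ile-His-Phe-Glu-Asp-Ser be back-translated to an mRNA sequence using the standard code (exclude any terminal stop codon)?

Asn: 2 codons.
Arg: 6 codons.
Ile: 3 codons.
His: 2 codons.
Phe: 2 codons.
Glu: 2 codons.
Asp: 2 codons.
Ser: 6 codons.
2 × 6 × 3 × 2 × 2 × 2 × 2 × 6 = 3456.

3456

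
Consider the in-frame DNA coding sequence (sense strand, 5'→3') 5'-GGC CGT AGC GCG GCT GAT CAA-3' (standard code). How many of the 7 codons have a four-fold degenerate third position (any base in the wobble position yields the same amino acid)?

4

Codon 1 GGC (Gly): third position 4-fold.
Codon 2 CGT (Arg): third position 4-fold.
Codon 3 AGC (Ser): third position 2-fold.
Codon 4 GCG (Ala): third position 4-fold.
Codon 5 GCT (Ala): third position 4-fold.
Codon 6 GAT (Asp): third position 2-fold.
Codon 7 CAA (Gln): third position 2-fold.
Four-fold degenerate third positions: 4.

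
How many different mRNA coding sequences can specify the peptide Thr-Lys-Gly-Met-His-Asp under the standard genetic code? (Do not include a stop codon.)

Thr: 4 codons.
Lys: 2 codons.
Gly: 4 codons.
Met: 1 codon.
His: 2 codons.
Asp: 2 codons.
4 × 2 × 4 × 1 × 2 × 2 = 128.

128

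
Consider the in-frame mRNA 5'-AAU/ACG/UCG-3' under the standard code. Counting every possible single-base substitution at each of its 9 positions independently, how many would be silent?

7

Codon 1 (AAU, Asn): 1 synonymous substitution.
Codon 2 (ACG, Thr): 3 synonymous substitutions.
Codon 3 (UCG, Ser): 3 synonymous substitutions.
Total: 1 + 3 + 3 = 7.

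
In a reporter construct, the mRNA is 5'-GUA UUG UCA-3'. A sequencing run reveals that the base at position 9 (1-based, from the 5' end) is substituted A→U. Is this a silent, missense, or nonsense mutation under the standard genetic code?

Position 9 falls in codon 3: UCA → Ser.
After the substitution the codon is UCU → Ser.
Both encode Ser, so the change is synonymous.

silent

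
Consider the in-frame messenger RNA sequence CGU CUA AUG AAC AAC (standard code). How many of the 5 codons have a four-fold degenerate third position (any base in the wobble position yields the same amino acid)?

Codon 1 CGU (Arg): third position 4-fold.
Codon 2 CUA (Leu): third position 4-fold.
Codon 3 AUG (Met): third position 1-fold.
Codon 4 AAC (Asn): third position 2-fold.
Codon 5 AAC (Asn): third position 2-fold.
Four-fold degenerate third positions: 2.

2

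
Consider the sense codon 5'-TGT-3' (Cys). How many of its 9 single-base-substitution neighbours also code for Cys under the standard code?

Position 1: none → 0 synonymous.
Position 2: none → 0 synonymous.
Position 3: TGC → 1 synonymous.
Total: 0 + 0 + 1 = 1.

1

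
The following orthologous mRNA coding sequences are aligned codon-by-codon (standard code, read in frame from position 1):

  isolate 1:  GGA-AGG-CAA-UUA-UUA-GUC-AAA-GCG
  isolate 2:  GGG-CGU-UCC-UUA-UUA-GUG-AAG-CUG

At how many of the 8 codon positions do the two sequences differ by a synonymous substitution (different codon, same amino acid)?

4

Codon 1: GGA Gly / GGG Gly — synonymous.
Codon 2: AGG Arg / CGU Arg — synonymous.
Codon 3: CAA Gln / UCC Ser — nonsynonymous.
Codon 4: UUA Leu / UUA Leu — identical.
Codon 5: UUA Leu / UUA Leu — identical.
Codon 6: GUC Val / GUG Val — synonymous.
Codon 7: AAA Lys / AAG Lys — synonymous.
Codon 8: GCG Ala / CUG Leu — nonsynonymous.
Synonymous differences: 4.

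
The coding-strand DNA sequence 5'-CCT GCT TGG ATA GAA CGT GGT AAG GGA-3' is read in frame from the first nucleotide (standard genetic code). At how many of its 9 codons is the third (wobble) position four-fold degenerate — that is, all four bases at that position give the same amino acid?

Codon 1 CCT (Pro): third position 4-fold.
Codon 2 GCT (Ala): third position 4-fold.
Codon 3 TGG (Trp): third position 1-fold.
Codon 4 ATA (Ile): third position 3-fold.
Codon 5 GAA (Glu): third position 2-fold.
Codon 6 CGT (Arg): third position 4-fold.
Codon 7 GGT (Gly): third position 4-fold.
Codon 8 AAG (Lys): third position 2-fold.
Codon 9 GGA (Gly): third position 4-fold.
Four-fold degenerate third positions: 5.

5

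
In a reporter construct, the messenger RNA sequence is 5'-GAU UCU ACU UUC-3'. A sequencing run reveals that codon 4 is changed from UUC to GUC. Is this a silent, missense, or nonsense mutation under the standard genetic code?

Position 10 falls in codon 4: UUC → Phe.
After the substitution the codon is GUC → Val.
Phe ≠ Val, so this is a missense mutation.

missense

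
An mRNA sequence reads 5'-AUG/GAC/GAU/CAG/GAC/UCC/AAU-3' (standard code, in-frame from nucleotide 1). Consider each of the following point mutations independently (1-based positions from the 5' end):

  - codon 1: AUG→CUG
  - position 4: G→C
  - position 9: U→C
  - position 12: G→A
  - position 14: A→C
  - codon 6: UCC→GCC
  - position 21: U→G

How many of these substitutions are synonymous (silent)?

Codon 1: AUG (Met) → CUG (Leu) — missense.
Codon 2: GAC (Asp) → CAC (His) — missense.
Codon 3: GAU (Asp) → GAC (Asp) — synonymous.
Codon 4: CAG (Gln) → CAA (Gln) — synonymous.
Codon 5: GAC (Asp) → GCC (Ala) — missense.
Codon 6: UCC (Ser) → GCC (Ala) — missense.
Codon 7: AAU (Asn) → AAG (Lys) — missense.
Synonymous: 2 of 7.

2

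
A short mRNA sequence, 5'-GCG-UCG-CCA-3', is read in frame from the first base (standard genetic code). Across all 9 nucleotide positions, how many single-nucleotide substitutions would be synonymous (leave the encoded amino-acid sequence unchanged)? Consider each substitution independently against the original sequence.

9

Codon 1 (GCG, Ala): 3 synonymous substitutions.
Codon 2 (UCG, Ser): 3 synonymous substitutions.
Codon 3 (CCA, Pro): 3 synonymous substitutions.
Total: 3 + 3 + 3 = 9.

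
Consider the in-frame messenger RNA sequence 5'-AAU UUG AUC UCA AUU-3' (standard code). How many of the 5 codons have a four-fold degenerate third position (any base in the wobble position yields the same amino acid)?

Codon 1 AAU (Asn): third position 2-fold.
Codon 2 UUG (Leu): third position 2-fold.
Codon 3 AUC (Ile): third position 3-fold.
Codon 4 UCA (Ser): third position 4-fold.
Codon 5 AUU (Ile): third position 3-fold.
Four-fold degenerate third positions: 1.

1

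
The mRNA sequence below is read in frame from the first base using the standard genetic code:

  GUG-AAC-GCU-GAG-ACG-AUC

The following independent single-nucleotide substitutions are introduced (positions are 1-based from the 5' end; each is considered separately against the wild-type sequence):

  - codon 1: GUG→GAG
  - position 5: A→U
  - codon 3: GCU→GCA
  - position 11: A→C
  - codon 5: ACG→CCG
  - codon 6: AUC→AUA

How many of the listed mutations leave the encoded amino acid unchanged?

2

Codon 1: GUG (Val) → GAG (Glu) — missense.
Codon 2: AAC (Asn) → AUC (Ile) — missense.
Codon 3: GCU (Ala) → GCA (Ala) — synonymous.
Codon 4: GAG (Glu) → GCG (Ala) — missense.
Codon 5: ACG (Thr) → CCG (Pro) — missense.
Codon 6: AUC (Ile) → AUA (Ile) — synonymous.
Synonymous: 2 of 6.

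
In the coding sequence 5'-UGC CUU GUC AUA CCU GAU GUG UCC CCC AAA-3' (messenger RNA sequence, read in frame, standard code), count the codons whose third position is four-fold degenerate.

Codon 1 UGC (Cys): third position 2-fold.
Codon 2 CUU (Leu): third position 4-fold.
Codon 3 GUC (Val): third position 4-fold.
Codon 4 AUA (Ile): third position 3-fold.
Codon 5 CCU (Pro): third position 4-fold.
Codon 6 GAU (Asp): third position 2-fold.
Codon 7 GUG (Val): third position 4-fold.
Codon 8 UCC (Ser): third position 4-fold.
Codon 9 CCC (Pro): third position 4-fold.
Codon 10 AAA (Lys): third position 2-fold.
Four-fold degenerate third positions: 6.

6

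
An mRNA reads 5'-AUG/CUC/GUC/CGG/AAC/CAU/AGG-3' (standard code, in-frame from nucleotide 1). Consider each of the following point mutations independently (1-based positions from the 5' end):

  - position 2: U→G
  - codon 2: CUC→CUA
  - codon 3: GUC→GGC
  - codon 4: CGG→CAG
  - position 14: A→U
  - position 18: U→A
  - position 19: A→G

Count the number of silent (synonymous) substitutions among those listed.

1

Codon 1: AUG (Met) → AGG (Arg) — missense.
Codon 2: CUC (Leu) → CUA (Leu) — synonymous.
Codon 3: GUC (Val) → GGC (Gly) — missense.
Codon 4: CGG (Arg) → CAG (Gln) — missense.
Codon 5: AAC (Asn) → AUC (Ile) — missense.
Codon 6: CAU (His) → CAA (Gln) — missense.
Codon 7: AGG (Arg) → GGG (Gly) — missense.
Synonymous: 1 of 7.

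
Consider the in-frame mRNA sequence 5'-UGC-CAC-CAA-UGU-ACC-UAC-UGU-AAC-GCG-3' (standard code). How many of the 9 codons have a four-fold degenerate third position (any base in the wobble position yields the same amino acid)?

Codon 1 UGC (Cys): third position 2-fold.
Codon 2 CAC (His): third position 2-fold.
Codon 3 CAA (Gln): third position 2-fold.
Codon 4 UGU (Cys): third position 2-fold.
Codon 5 ACC (Thr): third position 4-fold.
Codon 6 UAC (Tyr): third position 2-fold.
Codon 7 UGU (Cys): third position 2-fold.
Codon 8 AAC (Asn): third position 2-fold.
Codon 9 GCG (Ala): third position 4-fold.
Four-fold degenerate third positions: 2.

2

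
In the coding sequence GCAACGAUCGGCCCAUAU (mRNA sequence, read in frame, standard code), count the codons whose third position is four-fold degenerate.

4

Codon 1 GCA (Ala): third position 4-fold.
Codon 2 ACG (Thr): third position 4-fold.
Codon 3 AUC (Ile): third position 3-fold.
Codon 4 GGC (Gly): third position 4-fold.
Codon 5 CCA (Pro): third position 4-fold.
Codon 6 UAU (Tyr): third position 2-fold.
Four-fold degenerate third positions: 4.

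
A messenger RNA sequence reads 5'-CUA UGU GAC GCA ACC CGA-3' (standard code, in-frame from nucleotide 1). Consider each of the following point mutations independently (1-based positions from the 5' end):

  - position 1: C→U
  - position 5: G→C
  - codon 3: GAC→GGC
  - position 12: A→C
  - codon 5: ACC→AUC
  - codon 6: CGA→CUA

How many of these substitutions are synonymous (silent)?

Codon 1: CUA (Leu) → UUA (Leu) — synonymous.
Codon 2: UGU (Cys) → UCU (Ser) — missense.
Codon 3: GAC (Asp) → GGC (Gly) — missense.
Codon 4: GCA (Ala) → GCC (Ala) — synonymous.
Codon 5: ACC (Thr) → AUC (Ile) — missense.
Codon 6: CGA (Arg) → CUA (Leu) — missense.
Synonymous: 2 of 6.

2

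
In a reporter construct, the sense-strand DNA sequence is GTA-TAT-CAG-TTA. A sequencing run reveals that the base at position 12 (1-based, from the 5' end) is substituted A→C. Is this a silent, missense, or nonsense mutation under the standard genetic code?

missense

Position 12 falls in codon 4: TTA → Leu.
After the substitution the codon is TTC → Phe.
Leu ≠ Phe, so this is a missense mutation.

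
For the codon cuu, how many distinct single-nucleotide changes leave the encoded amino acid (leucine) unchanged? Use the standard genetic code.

Position 1: none → 0 synonymous.
Position 2: none → 0 synonymous.
Position 3: CUC, CUA, CUG → 3 synonymous.
Total: 0 + 0 + 3 = 3.

3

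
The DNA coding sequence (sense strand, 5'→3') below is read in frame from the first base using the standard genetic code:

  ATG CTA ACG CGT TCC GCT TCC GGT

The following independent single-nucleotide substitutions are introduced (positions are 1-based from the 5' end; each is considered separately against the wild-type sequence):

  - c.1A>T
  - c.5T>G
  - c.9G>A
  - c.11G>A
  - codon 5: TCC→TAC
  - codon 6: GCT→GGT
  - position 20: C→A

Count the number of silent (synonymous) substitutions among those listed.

1

Codon 1: ATG (Met) → TTG (Leu) — missense.
Codon 2: CTA (Leu) → CGA (Arg) — missense.
Codon 3: ACG (Thr) → ACA (Thr) — synonymous.
Codon 4: CGT (Arg) → CAT (His) — missense.
Codon 5: TCC (Ser) → TAC (Tyr) — missense.
Codon 6: GCT (Ala) → GGT (Gly) — missense.
Codon 7: TCC (Ser) → TAC (Tyr) — missense.
Synonymous: 1 of 7.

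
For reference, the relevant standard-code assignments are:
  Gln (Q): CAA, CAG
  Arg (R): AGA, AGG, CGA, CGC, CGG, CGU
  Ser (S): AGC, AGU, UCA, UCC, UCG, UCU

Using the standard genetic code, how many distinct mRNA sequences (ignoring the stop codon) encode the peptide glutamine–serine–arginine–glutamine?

Gln: 2 codons.
Ser: 6 codons.
Arg: 6 codons.
Gln: 2 codons.
2 × 6 × 6 × 2 = 144.

144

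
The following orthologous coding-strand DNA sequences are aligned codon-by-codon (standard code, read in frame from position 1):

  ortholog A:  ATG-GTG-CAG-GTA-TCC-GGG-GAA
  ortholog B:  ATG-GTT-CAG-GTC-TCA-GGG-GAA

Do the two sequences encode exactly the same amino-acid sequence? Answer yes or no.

Codon 1: ATG Met / ATG Met — identical.
Codon 2: GTG Val / GTT Val — synonymous.
Codon 3: CAG Gln / CAG Gln — identical.
Codon 4: GTA Val / GTC Val — synonymous.
Codon 5: TCC Ser / TCA Ser — synonymous.
Codon 6: GGG Gly / GGG Gly — identical.
Codon 7: GAA Glu / GAA Glu — identical.
Nonsynonymous differences: 0 → same protein.

yes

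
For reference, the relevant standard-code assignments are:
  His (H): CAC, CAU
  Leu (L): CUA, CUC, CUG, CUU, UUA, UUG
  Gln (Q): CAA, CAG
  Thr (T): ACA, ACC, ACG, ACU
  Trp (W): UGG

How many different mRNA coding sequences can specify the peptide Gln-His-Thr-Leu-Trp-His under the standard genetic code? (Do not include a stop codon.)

192

Gln: 2 codons.
His: 2 codons.
Thr: 4 codons.
Leu: 6 codons.
Trp: 1 codon.
His: 2 codons.
2 × 2 × 4 × 6 × 1 × 2 = 192.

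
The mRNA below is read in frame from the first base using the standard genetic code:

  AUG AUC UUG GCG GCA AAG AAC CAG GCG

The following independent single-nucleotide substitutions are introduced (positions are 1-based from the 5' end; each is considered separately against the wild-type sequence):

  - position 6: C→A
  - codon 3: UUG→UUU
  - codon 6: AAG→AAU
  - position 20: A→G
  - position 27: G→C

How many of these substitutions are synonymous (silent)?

2

Codon 2: AUC (Ile) → AUA (Ile) — synonymous.
Codon 3: UUG (Leu) → UUU (Phe) — missense.
Codon 6: AAG (Lys) → AAU (Asn) — missense.
Codon 7: AAC (Asn) → AGC (Ser) — missense.
Codon 9: GCG (Ala) → GCC (Ala) — synonymous.
Synonymous: 2 of 5.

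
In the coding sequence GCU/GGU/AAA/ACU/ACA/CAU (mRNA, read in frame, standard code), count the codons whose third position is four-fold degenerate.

4

Codon 1 GCU (Ala): third position 4-fold.
Codon 2 GGU (Gly): third position 4-fold.
Codon 3 AAA (Lys): third position 2-fold.
Codon 4 ACU (Thr): third position 4-fold.
Codon 5 ACA (Thr): third position 4-fold.
Codon 6 CAU (His): third position 2-fold.
Four-fold degenerate third positions: 4.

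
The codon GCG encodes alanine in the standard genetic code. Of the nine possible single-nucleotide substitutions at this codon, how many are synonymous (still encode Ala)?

3

Position 1: none → 0 synonymous.
Position 2: none → 0 synonymous.
Position 3: GCU, GCC, GCA → 3 synonymous.
Total: 0 + 0 + 3 = 3.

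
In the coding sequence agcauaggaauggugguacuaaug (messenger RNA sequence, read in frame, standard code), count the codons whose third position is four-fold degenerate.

4

Codon 1 AGC (Ser): third position 2-fold.
Codon 2 AUA (Ile): third position 3-fold.
Codon 3 GGA (Gly): third position 4-fold.
Codon 4 AUG (Met): third position 1-fold.
Codon 5 GUG (Val): third position 4-fold.
Codon 6 GUA (Val): third position 4-fold.
Codon 7 CUA (Leu): third position 4-fold.
Codon 8 AUG (Met): third position 1-fold.
Four-fold degenerate third positions: 4.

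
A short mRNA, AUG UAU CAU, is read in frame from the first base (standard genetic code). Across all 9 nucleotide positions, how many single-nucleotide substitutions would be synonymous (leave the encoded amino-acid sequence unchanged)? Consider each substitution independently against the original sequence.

Codon 1 (AUG, Met): 0 synonymous substitutions.
Codon 2 (UAU, Tyr): 1 synonymous substitution.
Codon 3 (CAU, His): 1 synonymous substitution.
Total: 0 + 1 + 1 = 2.

2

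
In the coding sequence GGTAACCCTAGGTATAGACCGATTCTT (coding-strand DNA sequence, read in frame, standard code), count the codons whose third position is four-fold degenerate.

Codon 1 GGT (Gly): third position 4-fold.
Codon 2 AAC (Asn): third position 2-fold.
Codon 3 CCT (Pro): third position 4-fold.
Codon 4 AGG (Arg): third position 2-fold.
Codon 5 TAT (Tyr): third position 2-fold.
Codon 6 AGA (Arg): third position 2-fold.
Codon 7 CCG (Pro): third position 4-fold.
Codon 8 ATT (Ile): third position 3-fold.
Codon 9 CTT (Leu): third position 4-fold.
Four-fold degenerate third positions: 4.

4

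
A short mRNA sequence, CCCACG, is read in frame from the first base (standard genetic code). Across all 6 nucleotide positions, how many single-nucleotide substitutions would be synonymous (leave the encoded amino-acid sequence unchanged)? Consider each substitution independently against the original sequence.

Codon 1 (CCC, Pro): 3 synonymous substitutions.
Codon 2 (ACG, Thr): 3 synonymous substitutions.
Total: 3 + 3 = 6.

6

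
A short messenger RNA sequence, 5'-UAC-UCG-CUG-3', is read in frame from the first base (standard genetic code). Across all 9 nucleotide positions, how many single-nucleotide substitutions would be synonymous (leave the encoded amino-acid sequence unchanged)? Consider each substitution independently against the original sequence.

8

Codon 1 (UAC, Tyr): 1 synonymous substitution.
Codon 2 (UCG, Ser): 3 synonymous substitutions.
Codon 3 (CUG, Leu): 4 synonymous substitutions.
Total: 1 + 3 + 4 = 8.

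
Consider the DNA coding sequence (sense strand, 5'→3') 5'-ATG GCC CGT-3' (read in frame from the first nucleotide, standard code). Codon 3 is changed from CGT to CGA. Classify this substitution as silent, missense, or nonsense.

silent

Position 9 falls in codon 3: CGT → Arg.
After the substitution the codon is CGA → Arg.
Both encode Arg, so the change is synonymous.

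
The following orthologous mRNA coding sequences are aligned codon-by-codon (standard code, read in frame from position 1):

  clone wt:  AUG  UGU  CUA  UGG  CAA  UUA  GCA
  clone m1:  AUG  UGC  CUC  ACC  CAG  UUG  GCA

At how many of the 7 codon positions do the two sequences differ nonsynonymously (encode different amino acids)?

1

Codon 1: AUG Met / AUG Met — identical.
Codon 2: UGU Cys / UGC Cys — synonymous.
Codon 3: CUA Leu / CUC Leu — synonymous.
Codon 4: UGG Trp / ACC Thr — nonsynonymous.
Codon 5: CAA Gln / CAG Gln — synonymous.
Codon 6: UUA Leu / UUG Leu — synonymous.
Codon 7: GCA Ala / GCA Ala — identical.
Nonsynonymous differences: 1.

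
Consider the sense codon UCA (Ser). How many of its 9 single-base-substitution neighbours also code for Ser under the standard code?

Position 1: none → 0 synonymous.
Position 2: none → 0 synonymous.
Position 3: UCU, UCC, UCG → 3 synonymous.
Total: 0 + 0 + 3 = 3.

3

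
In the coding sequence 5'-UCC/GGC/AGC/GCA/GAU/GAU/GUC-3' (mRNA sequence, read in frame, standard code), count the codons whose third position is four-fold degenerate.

4

Codon 1 UCC (Ser): third position 4-fold.
Codon 2 GGC (Gly): third position 4-fold.
Codon 3 AGC (Ser): third position 2-fold.
Codon 4 GCA (Ala): third position 4-fold.
Codon 5 GAU (Asp): third position 2-fold.
Codon 6 GAU (Asp): third position 2-fold.
Codon 7 GUC (Val): third position 4-fold.
Four-fold degenerate third positions: 4.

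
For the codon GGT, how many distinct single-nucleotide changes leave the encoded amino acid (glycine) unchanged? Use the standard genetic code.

3

Position 1: none → 0 synonymous.
Position 2: none → 0 synonymous.
Position 3: GGC, GGA, GGG → 3 synonymous.
Total: 0 + 0 + 3 = 3.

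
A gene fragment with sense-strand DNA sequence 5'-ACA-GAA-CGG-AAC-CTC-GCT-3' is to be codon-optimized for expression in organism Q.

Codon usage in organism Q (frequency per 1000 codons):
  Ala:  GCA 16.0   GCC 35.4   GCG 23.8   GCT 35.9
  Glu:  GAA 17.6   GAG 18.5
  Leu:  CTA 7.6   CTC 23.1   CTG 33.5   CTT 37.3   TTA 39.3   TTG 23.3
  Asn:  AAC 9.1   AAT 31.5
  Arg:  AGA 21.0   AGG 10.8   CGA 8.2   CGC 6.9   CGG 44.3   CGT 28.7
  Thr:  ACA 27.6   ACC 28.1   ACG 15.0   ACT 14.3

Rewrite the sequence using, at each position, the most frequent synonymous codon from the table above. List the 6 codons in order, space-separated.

ACC GAG CGG AAT TTA GCT

Codon 1 (Thr): best is ACC at 28.1.
Codon 2 (Glu): best is GAG at 18.5.
Codon 3 (Arg): best is CGG at 44.3.
Codon 4 (Asn): best is AAT at 31.5.
Codon 5 (Leu): best is TTA at 39.3.
Codon 6 (Ala): best is GCT at 35.9.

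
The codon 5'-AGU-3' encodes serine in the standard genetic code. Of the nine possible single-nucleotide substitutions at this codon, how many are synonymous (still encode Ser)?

1

Position 1: none → 0 synonymous.
Position 2: none → 0 synonymous.
Position 3: AGC → 1 synonymous.
Total: 0 + 0 + 1 = 1.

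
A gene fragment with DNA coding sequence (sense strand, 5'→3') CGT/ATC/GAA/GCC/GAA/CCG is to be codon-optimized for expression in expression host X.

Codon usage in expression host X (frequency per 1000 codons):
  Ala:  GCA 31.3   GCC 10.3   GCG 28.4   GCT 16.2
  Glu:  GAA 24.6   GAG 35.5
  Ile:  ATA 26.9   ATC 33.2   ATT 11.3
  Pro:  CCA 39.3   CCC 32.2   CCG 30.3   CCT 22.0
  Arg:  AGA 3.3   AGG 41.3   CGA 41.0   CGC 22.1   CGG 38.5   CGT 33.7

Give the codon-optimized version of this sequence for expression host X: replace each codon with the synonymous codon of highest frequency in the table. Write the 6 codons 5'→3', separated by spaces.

Codon 1 (Arg): best is AGG at 41.3.
Codon 2 (Ile): best is ATC at 33.2.
Codon 3 (Glu): best is GAG at 35.5.
Codon 4 (Ala): best is GCA at 31.3.
Codon 5 (Glu): best is GAG at 35.5.
Codon 6 (Pro): best is CCA at 39.3.

AGG ATC GAG GCA GAG CCA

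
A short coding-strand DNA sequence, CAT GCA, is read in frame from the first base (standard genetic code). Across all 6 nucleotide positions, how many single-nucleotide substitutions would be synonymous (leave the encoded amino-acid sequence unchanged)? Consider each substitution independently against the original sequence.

Codon 1 (CAT, His): 1 synonymous substitution.
Codon 2 (GCA, Ala): 3 synonymous substitutions.
Total: 1 + 3 = 4.

4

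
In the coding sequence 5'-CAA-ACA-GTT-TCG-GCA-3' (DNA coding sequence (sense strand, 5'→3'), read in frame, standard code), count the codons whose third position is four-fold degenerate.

4

Codon 1 CAA (Gln): third position 2-fold.
Codon 2 ACA (Thr): third position 4-fold.
Codon 3 GTT (Val): third position 4-fold.
Codon 4 TCG (Ser): third position 4-fold.
Codon 5 GCA (Ala): third position 4-fold.
Four-fold degenerate third positions: 4.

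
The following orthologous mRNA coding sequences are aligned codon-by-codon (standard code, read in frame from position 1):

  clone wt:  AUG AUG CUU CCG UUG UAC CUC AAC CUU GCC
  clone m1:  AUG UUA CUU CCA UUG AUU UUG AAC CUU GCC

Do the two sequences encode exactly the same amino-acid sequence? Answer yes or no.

no

Codon 1: AUG Met / AUG Met — identical.
Codon 2: AUG Met / UUA Leu — nonsynonymous.
Codon 3: CUU Leu / CUU Leu — identical.
Codon 4: CCG Pro / CCA Pro — synonymous.
Codon 5: UUG Leu / UUG Leu — identical.
Codon 6: UAC Tyr / AUU Ile — nonsynonymous.
Codon 7: CUC Leu / UUG Leu — synonymous.
Codon 8: AAC Asn / AAC Asn — identical.
Codon 9: CUU Leu / CUU Leu — identical.
Codon 10: GCC Ala / GCC Ala — identical.
Nonsynonymous differences: 2 → different protein.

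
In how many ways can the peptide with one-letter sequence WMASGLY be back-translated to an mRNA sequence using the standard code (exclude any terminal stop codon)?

1152

Trp: 1 codon.
Met: 1 codon.
Ala: 4 codons.
Ser: 6 codons.
Gly: 4 codons.
Leu: 6 codons.
Tyr: 2 codons.
1 × 1 × 4 × 6 × 4 × 6 × 2 = 1152.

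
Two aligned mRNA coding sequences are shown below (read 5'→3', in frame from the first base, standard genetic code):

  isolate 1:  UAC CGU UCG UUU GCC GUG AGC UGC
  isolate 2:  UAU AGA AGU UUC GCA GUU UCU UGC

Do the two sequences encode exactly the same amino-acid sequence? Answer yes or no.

yes

Codon 1: UAC Tyr / UAU Tyr — synonymous.
Codon 2: CGU Arg / AGA Arg — synonymous.
Codon 3: UCG Ser / AGU Ser — synonymous.
Codon 4: UUU Phe / UUC Phe — synonymous.
Codon 5: GCC Ala / GCA Ala — synonymous.
Codon 6: GUG Val / GUU Val — synonymous.
Codon 7: AGC Ser / UCU Ser — synonymous.
Codon 8: UGC Cys / UGC Cys — identical.
Nonsynonymous differences: 0 → same protein.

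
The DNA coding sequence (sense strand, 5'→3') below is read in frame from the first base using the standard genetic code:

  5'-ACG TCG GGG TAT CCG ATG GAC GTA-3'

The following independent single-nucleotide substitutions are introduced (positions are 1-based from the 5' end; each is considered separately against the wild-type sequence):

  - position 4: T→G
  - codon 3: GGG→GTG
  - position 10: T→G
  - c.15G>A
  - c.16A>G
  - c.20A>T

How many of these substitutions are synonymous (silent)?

Codon 2: TCG (Ser) → GCG (Ala) — missense.
Codon 3: GGG (Gly) → GTG (Val) — missense.
Codon 4: TAT (Tyr) → GAT (Asp) — missense.
Codon 5: CCG (Pro) → CCA (Pro) — synonymous.
Codon 6: ATG (Met) → GTG (Val) — missense.
Codon 7: GAC (Asp) → GTC (Val) — missense.
Synonymous: 1 of 6.

1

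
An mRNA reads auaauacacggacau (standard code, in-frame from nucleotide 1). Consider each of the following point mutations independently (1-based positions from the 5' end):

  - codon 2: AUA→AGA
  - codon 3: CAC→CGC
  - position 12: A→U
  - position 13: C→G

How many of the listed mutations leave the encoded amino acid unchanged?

Codon 2: AUA (Ile) → AGA (Arg) — missense.
Codon 3: CAC (His) → CGC (Arg) — missense.
Codon 4: GGA (Gly) → GGU (Gly) — synonymous.
Codon 5: CAU (His) → GAU (Asp) — missense.
Synonymous: 1 of 4.

1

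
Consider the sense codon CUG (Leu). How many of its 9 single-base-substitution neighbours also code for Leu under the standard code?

Position 1: UUG → 1 synonymous.
Position 2: none → 0 synonymous.
Position 3: CUU, CUC, CUA → 3 synonymous.
Total: 1 + 0 + 3 = 4.

4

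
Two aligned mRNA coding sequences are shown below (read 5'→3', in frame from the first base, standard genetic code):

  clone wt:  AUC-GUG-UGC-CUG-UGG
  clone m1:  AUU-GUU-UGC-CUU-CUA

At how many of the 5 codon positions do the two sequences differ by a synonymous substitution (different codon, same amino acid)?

Codon 1: AUC Ile / AUU Ile — synonymous.
Codon 2: GUG Val / GUU Val — synonymous.
Codon 3: UGC Cys / UGC Cys — identical.
Codon 4: CUG Leu / CUU Leu — synonymous.
Codon 5: UGG Trp / CUA Leu — nonsynonymous.
Synonymous differences: 3.

3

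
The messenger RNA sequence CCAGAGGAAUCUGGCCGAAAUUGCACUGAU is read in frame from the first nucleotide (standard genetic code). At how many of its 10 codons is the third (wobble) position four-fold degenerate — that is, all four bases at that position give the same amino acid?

Codon 1 CCA (Pro): third position 4-fold.
Codon 2 GAG (Glu): third position 2-fold.
Codon 3 GAA (Glu): third position 2-fold.
Codon 4 UCU (Ser): third position 4-fold.
Codon 5 GGC (Gly): third position 4-fold.
Codon 6 CGA (Arg): third position 4-fold.
Codon 7 AAU (Asn): third position 2-fold.
Codon 8 UGC (Cys): third position 2-fold.
Codon 9 ACU (Thr): third position 4-fold.
Codon 10 GAU (Asp): third position 2-fold.
Four-fold degenerate third positions: 5.

5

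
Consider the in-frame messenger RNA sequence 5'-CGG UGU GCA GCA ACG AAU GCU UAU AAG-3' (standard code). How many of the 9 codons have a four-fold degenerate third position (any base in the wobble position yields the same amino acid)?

5

Codon 1 CGG (Arg): third position 4-fold.
Codon 2 UGU (Cys): third position 2-fold.
Codon 3 GCA (Ala): third position 4-fold.
Codon 4 GCA (Ala): third position 4-fold.
Codon 5 ACG (Thr): third position 4-fold.
Codon 6 AAU (Asn): third position 2-fold.
Codon 7 GCU (Ala): third position 4-fold.
Codon 8 UAU (Tyr): third position 2-fold.
Codon 9 AAG (Lys): third position 2-fold.
Four-fold degenerate third positions: 5.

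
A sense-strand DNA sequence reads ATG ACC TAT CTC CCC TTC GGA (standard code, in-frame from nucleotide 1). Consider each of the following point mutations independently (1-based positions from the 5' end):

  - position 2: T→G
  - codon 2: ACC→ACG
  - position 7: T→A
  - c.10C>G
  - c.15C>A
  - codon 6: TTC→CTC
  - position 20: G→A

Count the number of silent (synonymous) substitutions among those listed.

Codon 1: ATG (Met) → AGG (Arg) — missense.
Codon 2: ACC (Thr) → ACG (Thr) — synonymous.
Codon 3: TAT (Tyr) → AAT (Asn) — missense.
Codon 4: CTC (Leu) → GTC (Val) — missense.
Codon 5: CCC (Pro) → CCA (Pro) — synonymous.
Codon 6: TTC (Phe) → CTC (Leu) — missense.
Codon 7: GGA (Gly) → GAA (Glu) — missense.
Synonymous: 2 of 7.

2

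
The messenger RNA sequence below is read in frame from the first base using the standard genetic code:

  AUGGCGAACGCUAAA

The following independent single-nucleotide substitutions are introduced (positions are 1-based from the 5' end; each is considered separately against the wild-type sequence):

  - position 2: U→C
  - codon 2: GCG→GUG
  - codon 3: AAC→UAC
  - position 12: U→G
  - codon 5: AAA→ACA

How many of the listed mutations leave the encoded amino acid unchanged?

Codon 1: AUG (Met) → ACG (Thr) — missense.
Codon 2: GCG (Ala) → GUG (Val) — missense.
Codon 3: AAC (Asn) → UAC (Tyr) — missense.
Codon 4: GCU (Ala) → GCG (Ala) — synonymous.
Codon 5: AAA (Lys) → ACA (Thr) — missense.
Synonymous: 1 of 5.

1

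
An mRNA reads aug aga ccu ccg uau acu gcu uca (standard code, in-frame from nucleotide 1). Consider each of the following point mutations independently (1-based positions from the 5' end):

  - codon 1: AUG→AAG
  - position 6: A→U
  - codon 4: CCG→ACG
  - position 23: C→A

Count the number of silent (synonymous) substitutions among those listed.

Codon 1: AUG (Met) → AAG (Lys) — missense.
Codon 2: AGA (Arg) → AGU (Ser) — missense.
Codon 4: CCG (Pro) → ACG (Thr) — missense.
Codon 8: UCA (Ser) → UAA (Stop) — nonsense.
Synonymous: 0 of 4.

0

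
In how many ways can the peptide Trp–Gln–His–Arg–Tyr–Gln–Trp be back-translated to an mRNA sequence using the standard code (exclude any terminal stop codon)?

96

Trp: 1 codon.
Gln: 2 codons.
His: 2 codons.
Arg: 6 codons.
Tyr: 2 codons.
Gln: 2 codons.
Trp: 1 codon.
1 × 2 × 2 × 6 × 2 × 2 × 1 = 96.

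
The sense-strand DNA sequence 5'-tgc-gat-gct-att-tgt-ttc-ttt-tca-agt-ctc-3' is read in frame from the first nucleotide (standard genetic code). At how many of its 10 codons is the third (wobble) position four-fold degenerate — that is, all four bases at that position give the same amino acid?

3

Codon 1 TGC (Cys): third position 2-fold.
Codon 2 GAT (Asp): third position 2-fold.
Codon 3 GCT (Ala): third position 4-fold.
Codon 4 ATT (Ile): third position 3-fold.
Codon 5 TGT (Cys): third position 2-fold.
Codon 6 TTC (Phe): third position 2-fold.
Codon 7 TTT (Phe): third position 2-fold.
Codon 8 TCA (Ser): third position 4-fold.
Codon 9 AGT (Ser): third position 2-fold.
Codon 10 CTC (Leu): third position 4-fold.
Four-fold degenerate third positions: 3.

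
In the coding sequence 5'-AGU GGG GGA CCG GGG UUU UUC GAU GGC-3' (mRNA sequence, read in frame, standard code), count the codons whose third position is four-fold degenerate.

5

Codon 1 AGU (Ser): third position 2-fold.
Codon 2 GGG (Gly): third position 4-fold.
Codon 3 GGA (Gly): third position 4-fold.
Codon 4 CCG (Pro): third position 4-fold.
Codon 5 GGG (Gly): third position 4-fold.
Codon 6 UUU (Phe): third position 2-fold.
Codon 7 UUC (Phe): third position 2-fold.
Codon 8 GAU (Asp): third position 2-fold.
Codon 9 GGC (Gly): third position 4-fold.
Four-fold degenerate third positions: 5.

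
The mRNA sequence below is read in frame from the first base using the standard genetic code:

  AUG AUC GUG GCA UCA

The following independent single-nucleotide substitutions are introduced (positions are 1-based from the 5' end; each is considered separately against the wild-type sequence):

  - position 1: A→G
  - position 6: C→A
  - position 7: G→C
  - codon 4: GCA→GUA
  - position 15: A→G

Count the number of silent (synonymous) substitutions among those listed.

2

Codon 1: AUG (Met) → GUG (Val) — missense.
Codon 2: AUC (Ile) → AUA (Ile) — synonymous.
Codon 3: GUG (Val) → CUG (Leu) — missense.
Codon 4: GCA (Ala) → GUA (Val) — missense.
Codon 5: UCA (Ser) → UCG (Ser) — synonymous.
Synonymous: 2 of 5.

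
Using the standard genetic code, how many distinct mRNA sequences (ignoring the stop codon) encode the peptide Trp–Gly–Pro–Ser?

Trp: 1 codon.
Gly: 4 codons.
Pro: 4 codons.
Ser: 6 codons.
1 × 4 × 4 × 6 = 96.

96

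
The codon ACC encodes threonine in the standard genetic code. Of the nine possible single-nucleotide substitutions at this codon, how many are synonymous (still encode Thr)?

3

Position 1: none → 0 synonymous.
Position 2: none → 0 synonymous.
Position 3: ACT, ACA, ACG → 3 synonymous.
Total: 0 + 0 + 3 = 3.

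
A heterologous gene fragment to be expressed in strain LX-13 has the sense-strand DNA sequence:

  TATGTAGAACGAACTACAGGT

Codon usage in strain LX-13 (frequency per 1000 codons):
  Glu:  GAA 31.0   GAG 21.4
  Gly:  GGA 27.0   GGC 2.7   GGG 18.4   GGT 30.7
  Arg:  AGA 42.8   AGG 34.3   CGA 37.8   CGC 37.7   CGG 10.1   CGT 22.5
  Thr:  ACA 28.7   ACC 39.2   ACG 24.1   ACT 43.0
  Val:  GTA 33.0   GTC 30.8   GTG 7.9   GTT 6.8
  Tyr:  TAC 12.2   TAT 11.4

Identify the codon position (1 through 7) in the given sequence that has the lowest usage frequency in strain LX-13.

Codon 1 TAT (Tyr): 11.4 per 1000.
Codon 2 GTA (Val): 33.0 per 1000.
Codon 3 GAA (Glu): 31.0 per 1000.
Codon 4 CGA (Arg): 37.8 per 1000.
Codon 5 ACT (Thr): 43.0 per 1000.
Codon 6 ACA (Thr): 28.7 per 1000.
Codon 7 GGT (Gly): 30.7 per 1000.
Lowest frequency is 11.4 at codon 1.

1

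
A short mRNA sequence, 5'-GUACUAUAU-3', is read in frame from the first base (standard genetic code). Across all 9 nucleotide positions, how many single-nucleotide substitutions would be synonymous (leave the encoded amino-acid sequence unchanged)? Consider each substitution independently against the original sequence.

Codon 1 (GUA, Val): 3 synonymous substitutions.
Codon 2 (CUA, Leu): 4 synonymous substitutions.
Codon 3 (UAU, Tyr): 1 synonymous substitution.
Total: 3 + 4 + 1 = 8.

8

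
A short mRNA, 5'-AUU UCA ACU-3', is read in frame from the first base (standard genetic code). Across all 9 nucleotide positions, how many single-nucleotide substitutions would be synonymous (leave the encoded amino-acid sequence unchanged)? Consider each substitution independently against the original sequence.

8

Codon 1 (AUU, Ile): 2 synonymous substitutions.
Codon 2 (UCA, Ser): 3 synonymous substitutions.
Codon 3 (ACU, Thr): 3 synonymous substitutions.
Total: 2 + 3 + 3 = 8.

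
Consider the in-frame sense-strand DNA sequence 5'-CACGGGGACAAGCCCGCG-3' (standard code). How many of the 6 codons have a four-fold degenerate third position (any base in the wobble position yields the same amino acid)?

Codon 1 CAC (His): third position 2-fold.
Codon 2 GGG (Gly): third position 4-fold.
Codon 3 GAC (Asp): third position 2-fold.
Codon 4 AAG (Lys): third position 2-fold.
Codon 5 CCC (Pro): third position 4-fold.
Codon 6 GCG (Ala): third position 4-fold.
Four-fold degenerate third positions: 3.

3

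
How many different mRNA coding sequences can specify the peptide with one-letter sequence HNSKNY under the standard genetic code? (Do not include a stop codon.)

192

His: 2 codons.
Asn: 2 codons.
Ser: 6 codons.
Lys: 2 codons.
Asn: 2 codons.
Tyr: 2 codons.
2 × 2 × 6 × 2 × 2 × 2 = 192.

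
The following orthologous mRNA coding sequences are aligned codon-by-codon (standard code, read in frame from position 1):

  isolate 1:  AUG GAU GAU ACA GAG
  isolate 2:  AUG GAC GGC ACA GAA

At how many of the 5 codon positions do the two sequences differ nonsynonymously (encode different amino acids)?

1

Codon 1: AUG Met / AUG Met — identical.
Codon 2: GAU Asp / GAC Asp — synonymous.
Codon 3: GAU Asp / GGC Gly — nonsynonymous.
Codon 4: ACA Thr / ACA Thr — identical.
Codon 5: GAG Glu / GAA Glu — synonymous.
Nonsynonymous differences: 1.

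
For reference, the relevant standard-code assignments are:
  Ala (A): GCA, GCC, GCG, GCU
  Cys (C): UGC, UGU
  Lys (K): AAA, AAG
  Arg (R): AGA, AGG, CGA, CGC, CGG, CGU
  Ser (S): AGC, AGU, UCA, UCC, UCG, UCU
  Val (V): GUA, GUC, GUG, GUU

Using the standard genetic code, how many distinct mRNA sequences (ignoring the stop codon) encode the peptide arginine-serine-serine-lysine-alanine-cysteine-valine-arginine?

Arg: 6 codons.
Ser: 6 codons.
Ser: 6 codons.
Lys: 2 codons.
Ala: 4 codons.
Cys: 2 codons.
Val: 4 codons.
Arg: 6 codons.
6 × 6 × 6 × 2 × 4 × 2 × 4 × 6 = 82944.

82944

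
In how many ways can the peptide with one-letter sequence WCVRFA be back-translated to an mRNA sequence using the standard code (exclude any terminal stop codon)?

384

Trp: 1 codon.
Cys: 2 codons.
Val: 4 codons.
Arg: 6 codons.
Phe: 2 codons.
Ala: 4 codons.
1 × 2 × 4 × 6 × 2 × 4 = 384.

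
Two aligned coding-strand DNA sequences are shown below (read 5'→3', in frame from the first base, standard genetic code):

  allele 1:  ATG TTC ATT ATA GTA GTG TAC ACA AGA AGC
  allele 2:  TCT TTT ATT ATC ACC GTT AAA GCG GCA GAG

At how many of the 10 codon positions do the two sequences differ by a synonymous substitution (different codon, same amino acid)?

Codon 1: ATG Met / TCT Ser — nonsynonymous.
Codon 2: TTC Phe / TTT Phe — synonymous.
Codon 3: ATT Ile / ATT Ile — identical.
Codon 4: ATA Ile / ATC Ile — synonymous.
Codon 5: GTA Val / ACC Thr — nonsynonymous.
Codon 6: GTG Val / GTT Val — synonymous.
Codon 7: TAC Tyr / AAA Lys — nonsynonymous.
Codon 8: ACA Thr / GCG Ala — nonsynonymous.
Codon 9: AGA Arg / GCA Ala — nonsynonymous.
Codon 10: AGC Ser / GAG Glu — nonsynonymous.
Synonymous differences: 3.

3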